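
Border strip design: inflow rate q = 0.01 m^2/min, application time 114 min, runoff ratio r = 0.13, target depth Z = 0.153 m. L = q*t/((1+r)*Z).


L = q*t/((1+r)*Z)
L = 0.01*114/((1+0.13)*0.153)
L = 1.14/0.17289

6.5938 m


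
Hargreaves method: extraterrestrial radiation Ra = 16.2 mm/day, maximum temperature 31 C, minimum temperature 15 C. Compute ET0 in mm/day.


Tmean = (Tmax + Tmin)/2 = (31 + 15)/2 = 23.0
ET0 = 0.0023 * 16.2 * (23.0 + 17.8) * sqrt(31 - 15)
ET0 = 0.0023 * 16.2 * 40.8 * 4.000000

6.0808 mm/day


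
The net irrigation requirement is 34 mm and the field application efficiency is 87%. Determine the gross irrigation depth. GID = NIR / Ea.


Ea = 87% = 0.87
GID = NIR / Ea = 34 / 0.87 = 39.0805 mm

39.0805 mm


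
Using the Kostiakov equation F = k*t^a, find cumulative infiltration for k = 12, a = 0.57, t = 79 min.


F = k * t^a = 12 * 79^0.57
F = 12 * 12.068337

144.8200 mm


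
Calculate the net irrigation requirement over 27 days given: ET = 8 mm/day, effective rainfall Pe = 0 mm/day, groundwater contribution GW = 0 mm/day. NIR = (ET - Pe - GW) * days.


Daily deficit = ET - Pe - GW = 8 - 0 - 0 = 8 mm/day
NIR = 8 * 27 = 216 mm

216.0000 mm


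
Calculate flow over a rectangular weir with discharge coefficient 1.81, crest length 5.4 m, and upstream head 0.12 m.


Q = C * L * H^(3/2) = 1.81 * 5.4 * 0.12^1.5 = 1.81 * 5.4 * 0.041569

0.4063 m^3/s


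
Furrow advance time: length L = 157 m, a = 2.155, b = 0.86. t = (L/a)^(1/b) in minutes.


t = (L/a)^(1/b)
t = (157/2.155)^(1/0.86)
t = 72.853828^(1/0.86)

146.4341 min


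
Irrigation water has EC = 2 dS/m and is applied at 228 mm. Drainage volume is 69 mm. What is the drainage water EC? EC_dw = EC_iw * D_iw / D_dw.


EC_dw = EC_iw * D_iw / D_dw
EC_dw = 2 * 228 / 69
EC_dw = 456 / 69

6.6087 dS/m


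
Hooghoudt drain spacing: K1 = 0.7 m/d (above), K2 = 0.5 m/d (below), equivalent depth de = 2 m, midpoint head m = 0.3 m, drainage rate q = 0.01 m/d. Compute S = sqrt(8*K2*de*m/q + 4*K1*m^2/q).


S^2 = 8*K2*de*m/q + 4*K1*m^2/q
S^2 = 8*0.5*2*0.3/0.01 + 4*0.7*0.3^2/0.01
S = sqrt(265.2000)

16.2850 m


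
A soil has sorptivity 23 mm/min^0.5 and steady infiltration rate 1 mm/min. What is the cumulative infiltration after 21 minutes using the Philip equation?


F = S*sqrt(t) + A*t
F = 23*sqrt(21) + 1*21
F = 23*4.582576 + 21

126.3992 mm


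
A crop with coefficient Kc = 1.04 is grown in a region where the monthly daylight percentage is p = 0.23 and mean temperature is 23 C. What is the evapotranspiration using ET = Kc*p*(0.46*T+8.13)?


ET = Kc * p * (0.46*T + 8.13)
ET = 1.04 * 0.23 * (0.46*23 + 8.13)
ET = 1.04 * 0.23 * 18.7100

4.4754 mm/day


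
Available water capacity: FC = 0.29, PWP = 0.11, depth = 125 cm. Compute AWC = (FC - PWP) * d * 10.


AWC = (FC - PWP) * d * 10
AWC = (0.29 - 0.11) * 125 * 10
AWC = 0.1800 * 125 * 10

225.0000 mm


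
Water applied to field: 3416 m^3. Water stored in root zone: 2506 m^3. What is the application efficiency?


Ea = V_root / V_field * 100 = 2506 / 3416 * 100 = 73.3607%

73.3607 %


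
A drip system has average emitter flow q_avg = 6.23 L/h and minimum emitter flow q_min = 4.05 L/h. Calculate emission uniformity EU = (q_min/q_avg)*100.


EU = (q_min/q_avg)*100 = (4.05/6.23)*100 = 65.0080%

65.0080 %


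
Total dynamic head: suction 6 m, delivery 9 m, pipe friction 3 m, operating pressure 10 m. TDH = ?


TDH = Hs + Hd + hf + Hp = 6 + 9 + 3 + 10 = 28

28 m


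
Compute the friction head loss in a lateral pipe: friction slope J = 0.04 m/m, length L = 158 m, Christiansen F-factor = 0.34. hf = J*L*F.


hf = J * L * F = 0.04 * 158 * 0.34 = 2.1488 m

2.1488 m


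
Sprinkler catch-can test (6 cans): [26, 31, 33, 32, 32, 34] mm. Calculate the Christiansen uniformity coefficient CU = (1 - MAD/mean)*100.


mean = 31.333333 mm
MAD = 1.888889 mm
CU = (1 - 1.888889/31.333333)*100

93.9716 %


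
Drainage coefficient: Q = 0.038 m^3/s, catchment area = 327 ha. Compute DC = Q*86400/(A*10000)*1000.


DC = Q * 86400 / (A * 10000) * 1000
DC = 0.038 * 86400 / (327 * 10000) * 1000
DC = 3283200.0000 / 3270000

1.0040 mm/day


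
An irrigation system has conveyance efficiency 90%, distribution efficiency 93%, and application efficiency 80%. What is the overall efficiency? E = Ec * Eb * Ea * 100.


Ec = 0.9, Eb = 0.93, Ea = 0.8
E = 0.9 * 0.93 * 0.8 * 100 = 66.9600%

66.9600 %


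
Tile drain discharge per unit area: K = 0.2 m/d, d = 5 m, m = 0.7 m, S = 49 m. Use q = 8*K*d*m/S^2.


q = 8*K*d*m/S^2
q = 8*0.2*5*0.7/49^2
q = 5.6000 / 2401

0.0023 m/d


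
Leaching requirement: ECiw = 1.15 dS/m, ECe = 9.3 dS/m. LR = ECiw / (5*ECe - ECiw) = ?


LR = ECiw / (5*ECe - ECiw)
LR = 1.15 / (5*9.3 - 1.15)
LR = 1.15 / 45.3500

0.0254


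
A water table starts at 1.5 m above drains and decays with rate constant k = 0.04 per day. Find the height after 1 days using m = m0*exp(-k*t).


m = m0 * exp(-k*t)
m = 1.5 * exp(-0.04 * 1)
m = 1.5 * exp(-0.0400)

1.4412 m


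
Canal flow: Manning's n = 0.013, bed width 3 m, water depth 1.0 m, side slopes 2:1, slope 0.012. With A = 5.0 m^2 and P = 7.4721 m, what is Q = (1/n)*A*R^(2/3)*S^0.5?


R = A/P = 5.0/7.4721 = 0.669156
Q = (1/0.013) * 5.0 * 0.669156^(2/3) * 0.012^0.5

32.2331 m^3/s


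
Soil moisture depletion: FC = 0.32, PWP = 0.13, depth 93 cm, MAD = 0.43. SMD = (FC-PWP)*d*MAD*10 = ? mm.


SMD = (FC - PWP) * d * MAD * 10
SMD = (0.32 - 0.13) * 93 * 0.43 * 10
SMD = 0.1900 * 93 * 0.43 * 10

75.9810 mm


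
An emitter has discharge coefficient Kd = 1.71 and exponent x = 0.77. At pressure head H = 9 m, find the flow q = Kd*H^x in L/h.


q = Kd * H^x = 1.71 * 9^0.77 = 1.71 * 5.429586

9.2846 L/h


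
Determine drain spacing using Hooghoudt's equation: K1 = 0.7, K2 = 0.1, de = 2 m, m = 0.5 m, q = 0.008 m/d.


S^2 = 8*K2*de*m/q + 4*K1*m^2/q
S^2 = 8*0.1*2*0.5/0.008 + 4*0.7*0.5^2/0.008
S = sqrt(187.5000)

13.6931 m


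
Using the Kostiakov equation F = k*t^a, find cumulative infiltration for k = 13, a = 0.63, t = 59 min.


F = k * t^a = 13 * 59^0.63
F = 13 * 13.050789

169.6603 mm


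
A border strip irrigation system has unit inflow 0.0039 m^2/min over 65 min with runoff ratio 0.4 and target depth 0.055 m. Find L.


L = q*t/((1+r)*Z)
L = 0.0039*65/((1+0.4)*0.055)
L = 0.2535/0.077

3.2922 m


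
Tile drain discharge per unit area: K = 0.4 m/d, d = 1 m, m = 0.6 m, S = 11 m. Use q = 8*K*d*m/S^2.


q = 8*K*d*m/S^2
q = 8*0.4*1*0.6/11^2
q = 1.9200 / 121

0.0159 m/d


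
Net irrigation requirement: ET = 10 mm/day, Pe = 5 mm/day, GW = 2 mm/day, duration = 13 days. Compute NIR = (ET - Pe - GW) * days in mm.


Daily deficit = ET - Pe - GW = 10 - 5 - 2 = 3 mm/day
NIR = 3 * 13 = 39 mm

39.0000 mm


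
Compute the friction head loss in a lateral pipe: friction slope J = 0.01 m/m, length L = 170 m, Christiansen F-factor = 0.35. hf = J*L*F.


hf = J * L * F = 0.01 * 170 * 0.35 = 0.5950 m

0.5950 m


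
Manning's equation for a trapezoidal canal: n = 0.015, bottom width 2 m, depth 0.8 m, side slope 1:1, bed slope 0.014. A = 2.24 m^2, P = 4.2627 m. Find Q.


R = A/P = 2.24/4.2627 = 0.525489
Q = (1/0.015) * 2.24 * 0.525489^(2/3) * 0.014^0.5

11.5061 m^3/s


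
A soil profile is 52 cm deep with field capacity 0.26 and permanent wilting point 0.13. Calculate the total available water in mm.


AWC = (FC - PWP) * d * 10
AWC = (0.26 - 0.13) * 52 * 10
AWC = 0.1300 * 52 * 10

67.6000 mm


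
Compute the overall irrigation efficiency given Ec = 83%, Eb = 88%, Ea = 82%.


Ec = 0.83, Eb = 0.88, Ea = 0.82
E = 0.83 * 0.88 * 0.82 * 100 = 59.8928%

59.8928 %


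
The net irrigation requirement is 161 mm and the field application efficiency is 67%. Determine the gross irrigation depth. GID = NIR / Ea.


Ea = 67% = 0.67
GID = NIR / Ea = 161 / 0.67 = 240.2985 mm

240.2985 mm


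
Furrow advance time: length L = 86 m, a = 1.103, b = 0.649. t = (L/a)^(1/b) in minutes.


t = (L/a)^(1/b)
t = (86/1.103)^(1/0.649)
t = 77.969175^(1/0.649)

822.4992 min


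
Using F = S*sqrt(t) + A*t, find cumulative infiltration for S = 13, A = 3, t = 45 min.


F = S*sqrt(t) + A*t
F = 13*sqrt(45) + 3*45
F = 13*6.708204 + 135

222.2067 mm


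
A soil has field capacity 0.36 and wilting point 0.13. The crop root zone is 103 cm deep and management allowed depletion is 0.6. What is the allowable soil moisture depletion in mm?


SMD = (FC - PWP) * d * MAD * 10
SMD = (0.36 - 0.13) * 103 * 0.6 * 10
SMD = 0.2300 * 103 * 0.6 * 10

142.1400 mm


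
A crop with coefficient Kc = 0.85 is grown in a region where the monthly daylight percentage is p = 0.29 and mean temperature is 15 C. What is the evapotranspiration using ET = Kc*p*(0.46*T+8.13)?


ET = Kc * p * (0.46*T + 8.13)
ET = 0.85 * 0.29 * (0.46*15 + 8.13)
ET = 0.85 * 0.29 * 15.0300

3.7049 mm/day


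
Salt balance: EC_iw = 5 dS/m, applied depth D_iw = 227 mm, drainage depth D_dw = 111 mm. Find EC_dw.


EC_dw = EC_iw * D_iw / D_dw
EC_dw = 5 * 227 / 111
EC_dw = 1135 / 111

10.2252 dS/m


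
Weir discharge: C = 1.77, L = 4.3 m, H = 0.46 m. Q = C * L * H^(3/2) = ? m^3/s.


Q = C * L * H^(3/2) = 1.77 * 4.3 * 0.46^1.5 = 1.77 * 4.3 * 0.311987

2.3745 m^3/s


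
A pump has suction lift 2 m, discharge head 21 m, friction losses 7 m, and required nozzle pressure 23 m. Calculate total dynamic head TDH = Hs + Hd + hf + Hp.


TDH = Hs + Hd + hf + Hp = 2 + 21 + 7 + 23 = 53

53 m


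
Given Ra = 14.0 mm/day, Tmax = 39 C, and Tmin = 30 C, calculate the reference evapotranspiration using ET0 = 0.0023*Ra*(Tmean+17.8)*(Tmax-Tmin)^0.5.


Tmean = (Tmax + Tmin)/2 = (39 + 30)/2 = 34.5
ET0 = 0.0023 * 14.0 * (34.5 + 17.8) * sqrt(39 - 30)
ET0 = 0.0023 * 14.0 * 52.3 * 3.000000

5.0522 mm/day


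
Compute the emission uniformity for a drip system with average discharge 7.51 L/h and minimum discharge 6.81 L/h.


EU = (q_min/q_avg)*100 = (6.81/7.51)*100 = 90.6791%

90.6791 %


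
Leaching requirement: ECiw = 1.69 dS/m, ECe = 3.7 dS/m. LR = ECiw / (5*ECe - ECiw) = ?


LR = ECiw / (5*ECe - ECiw)
LR = 1.69 / (5*3.7 - 1.69)
LR = 1.69 / 16.8100

0.1005


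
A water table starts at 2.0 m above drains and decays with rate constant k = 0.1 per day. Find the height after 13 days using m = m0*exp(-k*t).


m = m0 * exp(-k*t)
m = 2.0 * exp(-0.1 * 13)
m = 2.0 * exp(-1.3000)

0.5451 m


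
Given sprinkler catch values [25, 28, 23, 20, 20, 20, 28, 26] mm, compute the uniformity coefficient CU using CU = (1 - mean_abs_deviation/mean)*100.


mean = 23.750000 mm
MAD = 3.000000 mm
CU = (1 - 3.000000/23.750000)*100

87.3684 %


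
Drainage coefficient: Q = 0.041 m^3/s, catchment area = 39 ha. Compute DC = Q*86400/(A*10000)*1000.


DC = Q * 86400 / (A * 10000) * 1000
DC = 0.041 * 86400 / (39 * 10000) * 1000
DC = 3542400.0000 / 390000

9.0831 mm/day


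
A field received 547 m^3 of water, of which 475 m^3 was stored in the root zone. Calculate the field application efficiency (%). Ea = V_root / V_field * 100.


Ea = V_root / V_field * 100 = 475 / 547 * 100 = 86.8373%

86.8373 %


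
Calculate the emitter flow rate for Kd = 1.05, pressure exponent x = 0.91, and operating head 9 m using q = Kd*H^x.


q = Kd * H^x = 1.05 * 9^0.91 = 1.05 * 7.385173

7.7544 L/h


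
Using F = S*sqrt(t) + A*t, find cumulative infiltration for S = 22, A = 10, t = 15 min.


F = S*sqrt(t) + A*t
F = 22*sqrt(15) + 10*15
F = 22*3.872983 + 150

235.2056 mm


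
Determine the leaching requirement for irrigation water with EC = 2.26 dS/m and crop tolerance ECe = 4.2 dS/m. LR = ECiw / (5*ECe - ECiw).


LR = ECiw / (5*ECe - ECiw)
LR = 2.26 / (5*4.2 - 2.26)
LR = 2.26 / 18.7400

0.1206


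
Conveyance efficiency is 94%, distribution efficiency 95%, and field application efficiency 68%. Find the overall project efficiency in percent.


Ec = 0.94, Eb = 0.95, Ea = 0.68
E = 0.94 * 0.95 * 0.68 * 100 = 60.7240%

60.7240 %


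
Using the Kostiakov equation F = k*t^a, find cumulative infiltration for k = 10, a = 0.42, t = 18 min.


F = k * t^a = 10 * 18^0.42
F = 10 * 3.366778

33.6678 mm


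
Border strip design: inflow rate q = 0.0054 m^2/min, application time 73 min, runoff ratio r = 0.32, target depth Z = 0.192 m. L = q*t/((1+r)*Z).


L = q*t/((1+r)*Z)
L = 0.0054*73/((1+0.32)*0.192)
L = 0.3942/0.25344

1.5554 m


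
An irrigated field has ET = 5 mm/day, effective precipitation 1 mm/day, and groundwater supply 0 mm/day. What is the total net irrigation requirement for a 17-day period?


Daily deficit = ET - Pe - GW = 5 - 1 - 0 = 4 mm/day
NIR = 4 * 17 = 68 mm

68.0000 mm


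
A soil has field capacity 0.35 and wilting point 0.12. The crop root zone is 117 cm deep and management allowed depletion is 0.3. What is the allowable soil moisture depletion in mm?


SMD = (FC - PWP) * d * MAD * 10
SMD = (0.35 - 0.12) * 117 * 0.3 * 10
SMD = 0.2300 * 117 * 0.3 * 10

80.7300 mm


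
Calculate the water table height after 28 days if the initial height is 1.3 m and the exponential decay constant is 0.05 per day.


m = m0 * exp(-k*t)
m = 1.3 * exp(-0.05 * 28)
m = 1.3 * exp(-1.4000)

0.3206 m


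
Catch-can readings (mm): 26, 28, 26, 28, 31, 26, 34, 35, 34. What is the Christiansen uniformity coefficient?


mean = 29.777778 mm
MAD = 3.308642 mm
CU = (1 - 3.308642/29.777778)*100

88.8889 %


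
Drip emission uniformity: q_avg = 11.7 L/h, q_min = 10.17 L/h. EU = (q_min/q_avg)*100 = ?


EU = (q_min/q_avg)*100 = (10.17/11.7)*100 = 86.9231%

86.9231 %


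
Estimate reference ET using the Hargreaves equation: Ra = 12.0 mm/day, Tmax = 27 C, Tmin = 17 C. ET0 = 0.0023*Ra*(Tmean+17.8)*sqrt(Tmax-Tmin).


Tmean = (Tmax + Tmin)/2 = (27 + 17)/2 = 22.0
ET0 = 0.0023 * 12.0 * (22.0 + 17.8) * sqrt(27 - 17)
ET0 = 0.0023 * 12.0 * 39.8 * 3.162278

3.4737 mm/day


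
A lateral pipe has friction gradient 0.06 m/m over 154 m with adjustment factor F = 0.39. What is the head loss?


hf = J * L * F = 0.06 * 154 * 0.39 = 3.6036 m

3.6036 m


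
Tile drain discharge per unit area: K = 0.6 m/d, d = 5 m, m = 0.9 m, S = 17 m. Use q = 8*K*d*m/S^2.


q = 8*K*d*m/S^2
q = 8*0.6*5*0.9/17^2
q = 21.6000 / 289

0.0747 m/d


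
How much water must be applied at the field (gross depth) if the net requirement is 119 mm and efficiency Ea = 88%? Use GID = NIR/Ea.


Ea = 88% = 0.88
GID = NIR / Ea = 119 / 0.88 = 135.2273 mm

135.2273 mm


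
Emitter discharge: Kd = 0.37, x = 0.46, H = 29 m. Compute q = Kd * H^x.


q = Kd * H^x = 0.37 * 29^0.46 = 0.37 * 4.706554

1.7414 L/h


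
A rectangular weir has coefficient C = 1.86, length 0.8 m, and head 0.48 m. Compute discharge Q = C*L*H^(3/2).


Q = C * L * H^(3/2) = 1.86 * 0.8 * 0.48^1.5 = 1.86 * 0.8 * 0.332554

0.4948 m^3/s


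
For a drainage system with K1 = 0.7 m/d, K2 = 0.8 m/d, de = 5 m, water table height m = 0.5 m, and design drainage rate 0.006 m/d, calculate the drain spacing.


S^2 = 8*K2*de*m/q + 4*K1*m^2/q
S^2 = 8*0.8*5*0.5/0.006 + 4*0.7*0.5^2/0.006
S = sqrt(2783.3333)

52.7573 m


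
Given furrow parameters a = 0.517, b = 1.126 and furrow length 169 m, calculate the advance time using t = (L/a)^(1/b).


t = (L/a)^(1/b)
t = (169/0.517)^(1/1.126)
t = 326.885880^(1/1.126)

171.0149 min


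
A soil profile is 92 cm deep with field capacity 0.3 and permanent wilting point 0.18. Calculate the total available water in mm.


AWC = (FC - PWP) * d * 10
AWC = (0.3 - 0.18) * 92 * 10
AWC = 0.1200 * 92 * 10

110.4000 mm


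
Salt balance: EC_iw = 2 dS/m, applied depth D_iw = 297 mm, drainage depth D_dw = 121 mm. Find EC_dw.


EC_dw = EC_iw * D_iw / D_dw
EC_dw = 2 * 297 / 121
EC_dw = 594 / 121

4.9091 dS/m


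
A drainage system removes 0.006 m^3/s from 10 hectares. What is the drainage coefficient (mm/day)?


DC = Q * 86400 / (A * 10000) * 1000
DC = 0.006 * 86400 / (10 * 10000) * 1000
DC = 518400.0000 / 100000

5.1840 mm/day


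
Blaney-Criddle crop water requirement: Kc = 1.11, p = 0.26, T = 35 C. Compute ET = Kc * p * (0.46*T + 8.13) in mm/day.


ET = Kc * p * (0.46*T + 8.13)
ET = 1.11 * 0.26 * (0.46*35 + 8.13)
ET = 1.11 * 0.26 * 24.2300

6.9928 mm/day


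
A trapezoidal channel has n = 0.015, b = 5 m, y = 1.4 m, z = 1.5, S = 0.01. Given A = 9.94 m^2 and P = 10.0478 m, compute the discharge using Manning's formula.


R = A/P = 9.94/10.0478 = 0.989271
Q = (1/0.015) * 9.94 * 0.989271^(2/3) * 0.01^0.5

65.7918 m^3/s


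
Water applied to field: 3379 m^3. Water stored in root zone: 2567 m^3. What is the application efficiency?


Ea = V_root / V_field * 100 = 2567 / 3379 * 100 = 75.9692%

75.9692 %


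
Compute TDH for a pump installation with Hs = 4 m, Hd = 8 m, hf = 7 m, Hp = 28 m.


TDH = Hs + Hd + hf + Hp = 4 + 8 + 7 + 28 = 47

47 m


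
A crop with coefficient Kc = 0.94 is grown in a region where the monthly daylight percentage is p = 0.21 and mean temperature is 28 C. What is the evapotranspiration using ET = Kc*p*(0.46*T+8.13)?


ET = Kc * p * (0.46*T + 8.13)
ET = 0.94 * 0.21 * (0.46*28 + 8.13)
ET = 0.94 * 0.21 * 21.0100

4.1474 mm/day


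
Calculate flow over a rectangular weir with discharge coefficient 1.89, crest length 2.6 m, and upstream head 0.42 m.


Q = C * L * H^(3/2) = 1.89 * 2.6 * 0.42^1.5 = 1.89 * 2.6 * 0.272191

1.3375 m^3/s


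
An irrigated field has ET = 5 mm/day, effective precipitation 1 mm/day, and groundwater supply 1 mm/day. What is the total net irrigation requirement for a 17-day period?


Daily deficit = ET - Pe - GW = 5 - 1 - 1 = 3 mm/day
NIR = 3 * 17 = 51 mm

51.0000 mm


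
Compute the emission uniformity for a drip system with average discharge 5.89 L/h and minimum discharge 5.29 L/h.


EU = (q_min/q_avg)*100 = (5.29/5.89)*100 = 89.8132%

89.8132 %


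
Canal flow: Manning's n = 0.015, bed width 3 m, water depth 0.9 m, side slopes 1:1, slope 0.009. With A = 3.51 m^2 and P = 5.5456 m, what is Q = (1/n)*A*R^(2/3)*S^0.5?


R = A/P = 3.51/5.5456 = 0.632934
Q = (1/0.015) * 3.51 * 0.632934^(2/3) * 0.009^0.5

16.3648 m^3/s


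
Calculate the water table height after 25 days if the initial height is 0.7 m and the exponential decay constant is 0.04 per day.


m = m0 * exp(-k*t)
m = 0.7 * exp(-0.04 * 25)
m = 0.7 * exp(-1.0000)

0.2575 m


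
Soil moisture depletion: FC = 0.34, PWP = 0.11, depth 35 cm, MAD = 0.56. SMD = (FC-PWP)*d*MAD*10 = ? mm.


SMD = (FC - PWP) * d * MAD * 10
SMD = (0.34 - 0.11) * 35 * 0.56 * 10
SMD = 0.2300 * 35 * 0.56 * 10

45.0800 mm


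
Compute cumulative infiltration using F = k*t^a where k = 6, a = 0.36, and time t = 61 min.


F = k * t^a = 6 * 61^0.36
F = 6 * 4.392571

26.3554 mm


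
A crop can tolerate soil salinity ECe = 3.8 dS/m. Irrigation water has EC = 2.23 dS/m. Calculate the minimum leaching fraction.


LR = ECiw / (5*ECe - ECiw)
LR = 2.23 / (5*3.8 - 2.23)
LR = 2.23 / 16.7700

0.1330


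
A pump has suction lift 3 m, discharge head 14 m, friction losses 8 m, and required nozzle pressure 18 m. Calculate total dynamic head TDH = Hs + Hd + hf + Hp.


TDH = Hs + Hd + hf + Hp = 3 + 14 + 8 + 18 = 43

43 m


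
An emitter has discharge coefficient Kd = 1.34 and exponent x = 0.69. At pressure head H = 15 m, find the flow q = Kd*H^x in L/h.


q = Kd * H^x = 1.34 * 15^0.69 = 1.34 * 6.478925

8.6818 L/h


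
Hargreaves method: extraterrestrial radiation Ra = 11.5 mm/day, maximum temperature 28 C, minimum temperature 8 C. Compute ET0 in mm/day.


Tmean = (Tmax + Tmin)/2 = (28 + 8)/2 = 18.0
ET0 = 0.0023 * 11.5 * (18.0 + 17.8) * sqrt(28 - 8)
ET0 = 0.0023 * 11.5 * 35.8 * 4.472136

4.2347 mm/day


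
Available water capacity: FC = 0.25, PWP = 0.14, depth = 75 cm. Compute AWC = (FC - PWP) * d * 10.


AWC = (FC - PWP) * d * 10
AWC = (0.25 - 0.14) * 75 * 10
AWC = 0.1100 * 75 * 10

82.5000 mm


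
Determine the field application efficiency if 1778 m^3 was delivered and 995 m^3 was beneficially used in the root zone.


Ea = V_root / V_field * 100 = 995 / 1778 * 100 = 55.9618%

55.9618 %


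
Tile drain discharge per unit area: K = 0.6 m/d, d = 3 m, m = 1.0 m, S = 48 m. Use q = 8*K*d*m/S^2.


q = 8*K*d*m/S^2
q = 8*0.6*3*1.0/48^2
q = 14.4000 / 2304

0.0062 m/d


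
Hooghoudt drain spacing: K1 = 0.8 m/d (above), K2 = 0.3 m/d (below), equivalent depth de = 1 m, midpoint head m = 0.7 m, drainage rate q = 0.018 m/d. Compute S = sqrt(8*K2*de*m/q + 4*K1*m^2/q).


S^2 = 8*K2*de*m/q + 4*K1*m^2/q
S^2 = 8*0.3*1*0.7/0.018 + 4*0.8*0.7^2/0.018
S = sqrt(180.4444)

13.4330 m


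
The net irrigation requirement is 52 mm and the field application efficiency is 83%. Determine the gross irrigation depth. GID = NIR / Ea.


Ea = 83% = 0.83
GID = NIR / Ea = 52 / 0.83 = 62.6506 mm

62.6506 mm


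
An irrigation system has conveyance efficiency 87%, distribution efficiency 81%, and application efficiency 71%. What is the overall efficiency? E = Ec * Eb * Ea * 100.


Ec = 0.87, Eb = 0.81, Ea = 0.71
E = 0.87 * 0.81 * 0.71 * 100 = 50.0337%

50.0337 %


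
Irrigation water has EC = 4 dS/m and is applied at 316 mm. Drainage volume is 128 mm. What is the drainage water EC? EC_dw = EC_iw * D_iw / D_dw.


EC_dw = EC_iw * D_iw / D_dw
EC_dw = 4 * 316 / 128
EC_dw = 1264 / 128

9.8750 dS/m


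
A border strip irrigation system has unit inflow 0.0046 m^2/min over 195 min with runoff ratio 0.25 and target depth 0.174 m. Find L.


L = q*t/((1+r)*Z)
L = 0.0046*195/((1+0.25)*0.174)
L = 0.897/0.2175

4.1241 m


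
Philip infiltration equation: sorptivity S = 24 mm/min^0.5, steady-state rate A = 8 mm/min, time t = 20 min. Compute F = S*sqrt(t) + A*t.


F = S*sqrt(t) + A*t
F = 24*sqrt(20) + 8*20
F = 24*4.472136 + 160

267.3313 mm


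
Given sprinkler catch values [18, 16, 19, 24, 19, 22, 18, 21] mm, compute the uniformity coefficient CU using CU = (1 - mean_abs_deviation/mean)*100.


mean = 19.625000 mm
MAD = 2.031250 mm
CU = (1 - 2.031250/19.625000)*100

89.6497 %


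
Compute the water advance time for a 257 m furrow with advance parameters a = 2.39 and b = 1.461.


t = (L/a)^(1/b)
t = (257/2.39)^(1/1.461)
t = 107.531381^(1/1.461)

24.5759 min


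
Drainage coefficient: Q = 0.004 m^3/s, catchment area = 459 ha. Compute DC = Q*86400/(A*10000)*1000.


DC = Q * 86400 / (A * 10000) * 1000
DC = 0.004 * 86400 / (459 * 10000) * 1000
DC = 345600.0000 / 4590000

0.0753 mm/day


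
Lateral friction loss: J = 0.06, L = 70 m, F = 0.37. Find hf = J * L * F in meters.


hf = J * L * F = 0.06 * 70 * 0.37 = 1.5540 m

1.5540 m


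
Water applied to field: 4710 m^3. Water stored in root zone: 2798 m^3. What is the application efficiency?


Ea = V_root / V_field * 100 = 2798 / 4710 * 100 = 59.4055%

59.4055 %


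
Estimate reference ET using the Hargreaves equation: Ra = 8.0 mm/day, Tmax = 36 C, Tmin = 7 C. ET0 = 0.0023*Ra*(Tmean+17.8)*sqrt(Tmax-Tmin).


Tmean = (Tmax + Tmin)/2 = (36 + 7)/2 = 21.5
ET0 = 0.0023 * 8.0 * (21.5 + 17.8) * sqrt(36 - 7)
ET0 = 0.0023 * 8.0 * 39.3 * 5.385165

3.8941 mm/day


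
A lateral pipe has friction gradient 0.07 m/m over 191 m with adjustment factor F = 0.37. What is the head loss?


hf = J * L * F = 0.07 * 191 * 0.37 = 4.9469 m

4.9469 m


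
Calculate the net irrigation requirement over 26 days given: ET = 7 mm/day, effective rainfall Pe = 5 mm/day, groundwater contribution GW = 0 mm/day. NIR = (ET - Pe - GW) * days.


Daily deficit = ET - Pe - GW = 7 - 5 - 0 = 2 mm/day
NIR = 2 * 26 = 52 mm

52.0000 mm


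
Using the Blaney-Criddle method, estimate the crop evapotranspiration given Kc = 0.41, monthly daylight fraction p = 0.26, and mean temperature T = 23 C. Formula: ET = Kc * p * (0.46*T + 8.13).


ET = Kc * p * (0.46*T + 8.13)
ET = 0.41 * 0.26 * (0.46*23 + 8.13)
ET = 0.41 * 0.26 * 18.7100

1.9945 mm/day


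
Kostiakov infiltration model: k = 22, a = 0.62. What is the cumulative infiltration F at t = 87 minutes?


F = k * t^a = 22 * 87^0.62
F = 22 * 15.940500

350.6910 mm


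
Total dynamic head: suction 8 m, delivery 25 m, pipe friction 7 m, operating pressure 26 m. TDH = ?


TDH = Hs + Hd + hf + Hp = 8 + 25 + 7 + 26 = 66

66 m


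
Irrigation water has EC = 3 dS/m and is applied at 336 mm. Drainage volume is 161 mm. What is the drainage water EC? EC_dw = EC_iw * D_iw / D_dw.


EC_dw = EC_iw * D_iw / D_dw
EC_dw = 3 * 336 / 161
EC_dw = 1008 / 161

6.2609 dS/m


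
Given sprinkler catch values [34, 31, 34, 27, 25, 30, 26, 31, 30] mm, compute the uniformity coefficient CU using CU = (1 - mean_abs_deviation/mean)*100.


mean = 29.777778 mm
MAD = 2.518519 mm
CU = (1 - 2.518519/29.777778)*100

91.5423 %


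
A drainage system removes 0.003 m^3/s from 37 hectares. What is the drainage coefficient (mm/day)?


DC = Q * 86400 / (A * 10000) * 1000
DC = 0.003 * 86400 / (37 * 10000) * 1000
DC = 259200.0000 / 370000

0.7005 mm/day


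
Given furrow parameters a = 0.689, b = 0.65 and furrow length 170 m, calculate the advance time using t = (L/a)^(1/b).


t = (L/a)^(1/b)
t = (170/0.689)^(1/0.65)
t = 246.734398^(1/0.65)

4790.1971 min


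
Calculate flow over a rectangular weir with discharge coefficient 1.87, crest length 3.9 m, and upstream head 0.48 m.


Q = C * L * H^(3/2) = 1.87 * 3.9 * 0.48^1.5 = 1.87 * 3.9 * 0.332554

2.4253 m^3/s


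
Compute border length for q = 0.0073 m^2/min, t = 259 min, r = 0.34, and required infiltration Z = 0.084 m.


L = q*t/((1+r)*Z)
L = 0.0073*259/((1+0.34)*0.084)
L = 1.8907/0.11256

16.7973 m


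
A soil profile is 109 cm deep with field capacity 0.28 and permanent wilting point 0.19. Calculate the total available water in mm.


AWC = (FC - PWP) * d * 10
AWC = (0.28 - 0.19) * 109 * 10
AWC = 0.0900 * 109 * 10

98.1000 mm


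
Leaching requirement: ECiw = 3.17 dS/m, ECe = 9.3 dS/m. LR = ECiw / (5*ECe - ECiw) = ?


LR = ECiw / (5*ECe - ECiw)
LR = 3.17 / (5*9.3 - 3.17)
LR = 3.17 / 43.3300

0.0732


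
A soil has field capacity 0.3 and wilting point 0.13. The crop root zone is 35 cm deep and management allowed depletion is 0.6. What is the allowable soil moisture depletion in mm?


SMD = (FC - PWP) * d * MAD * 10
SMD = (0.3 - 0.13) * 35 * 0.6 * 10
SMD = 0.1700 * 35 * 0.6 * 10

35.7000 mm


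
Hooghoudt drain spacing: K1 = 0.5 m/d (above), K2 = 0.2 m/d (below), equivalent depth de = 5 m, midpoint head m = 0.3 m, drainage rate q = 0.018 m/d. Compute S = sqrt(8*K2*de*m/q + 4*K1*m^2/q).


S^2 = 8*K2*de*m/q + 4*K1*m^2/q
S^2 = 8*0.2*5*0.3/0.018 + 4*0.5*0.3^2/0.018
S = sqrt(143.3333)

11.9722 m


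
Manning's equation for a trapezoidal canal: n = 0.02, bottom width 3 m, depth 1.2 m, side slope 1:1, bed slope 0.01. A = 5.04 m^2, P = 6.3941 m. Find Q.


R = A/P = 5.04/6.3941 = 0.788227
Q = (1/0.02) * 5.04 * 0.788227^(2/3) * 0.01^0.5

21.5031 m^3/s


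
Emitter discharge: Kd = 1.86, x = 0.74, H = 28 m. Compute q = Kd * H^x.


q = Kd * H^x = 1.86 * 28^0.74 = 1.86 * 11.773266

21.8983 L/h


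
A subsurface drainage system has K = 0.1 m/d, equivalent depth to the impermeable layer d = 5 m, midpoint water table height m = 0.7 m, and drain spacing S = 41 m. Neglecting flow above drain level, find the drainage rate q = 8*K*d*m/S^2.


q = 8*K*d*m/S^2
q = 8*0.1*5*0.7/41^2
q = 2.8000 / 1681

0.0017 m/d


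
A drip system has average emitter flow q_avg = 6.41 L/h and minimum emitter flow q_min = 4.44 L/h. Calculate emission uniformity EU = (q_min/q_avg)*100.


EU = (q_min/q_avg)*100 = (4.44/6.41)*100 = 69.2668%

69.2668 %


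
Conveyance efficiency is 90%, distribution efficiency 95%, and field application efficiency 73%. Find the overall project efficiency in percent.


Ec = 0.9, Eb = 0.95, Ea = 0.73
E = 0.9 * 0.95 * 0.73 * 100 = 62.4150%

62.4150 %


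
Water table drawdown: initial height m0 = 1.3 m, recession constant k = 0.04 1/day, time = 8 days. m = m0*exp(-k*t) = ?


m = m0 * exp(-k*t)
m = 1.3 * exp(-0.04 * 8)
m = 1.3 * exp(-0.3200)

0.9440 m


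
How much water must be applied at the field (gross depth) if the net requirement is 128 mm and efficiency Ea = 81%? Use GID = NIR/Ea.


Ea = 81% = 0.81
GID = NIR / Ea = 128 / 0.81 = 158.0247 mm

158.0247 mm


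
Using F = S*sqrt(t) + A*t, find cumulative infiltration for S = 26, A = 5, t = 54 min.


F = S*sqrt(t) + A*t
F = 26*sqrt(54) + 5*54
F = 26*7.348469 + 270

461.0602 mm


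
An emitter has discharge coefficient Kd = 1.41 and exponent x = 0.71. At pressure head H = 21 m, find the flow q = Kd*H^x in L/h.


q = Kd * H^x = 1.41 * 21^0.71 = 1.41 * 8.685118

12.2460 L/h


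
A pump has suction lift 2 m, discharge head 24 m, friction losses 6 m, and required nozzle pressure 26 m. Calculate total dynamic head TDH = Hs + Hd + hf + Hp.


TDH = Hs + Hd + hf + Hp = 2 + 24 + 6 + 26 = 58

58 m


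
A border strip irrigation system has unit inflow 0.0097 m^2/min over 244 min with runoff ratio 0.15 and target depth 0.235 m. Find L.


L = q*t/((1+r)*Z)
L = 0.0097*244/((1+0.15)*0.235)
L = 2.3668/0.27025

8.7578 m


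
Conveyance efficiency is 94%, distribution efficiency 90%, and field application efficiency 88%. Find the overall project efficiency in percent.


Ec = 0.94, Eb = 0.9, Ea = 0.88
E = 0.94 * 0.9 * 0.88 * 100 = 74.4480%

74.4480 %


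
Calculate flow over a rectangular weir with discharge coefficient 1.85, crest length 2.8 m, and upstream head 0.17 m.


Q = C * L * H^(3/2) = 1.85 * 2.8 * 0.17^1.5 = 1.85 * 2.8 * 0.070093

0.3631 m^3/s


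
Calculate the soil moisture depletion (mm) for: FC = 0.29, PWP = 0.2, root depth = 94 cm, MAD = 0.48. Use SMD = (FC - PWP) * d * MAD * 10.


SMD = (FC - PWP) * d * MAD * 10
SMD = (0.29 - 0.2) * 94 * 0.48 * 10
SMD = 0.0900 * 94 * 0.48 * 10

40.6080 mm


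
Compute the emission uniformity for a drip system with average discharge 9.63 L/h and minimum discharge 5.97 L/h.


EU = (q_min/q_avg)*100 = (5.97/9.63)*100 = 61.9938%

61.9938 %


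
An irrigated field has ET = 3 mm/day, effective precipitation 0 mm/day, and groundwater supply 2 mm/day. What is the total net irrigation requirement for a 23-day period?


Daily deficit = ET - Pe - GW = 3 - 0 - 2 = 1 mm/day
NIR = 1 * 23 = 23 mm

23.0000 mm


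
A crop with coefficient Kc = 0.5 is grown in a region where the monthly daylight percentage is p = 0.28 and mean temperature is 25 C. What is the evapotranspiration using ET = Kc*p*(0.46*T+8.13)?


ET = Kc * p * (0.46*T + 8.13)
ET = 0.5 * 0.28 * (0.46*25 + 8.13)
ET = 0.5 * 0.28 * 19.6300

2.7482 mm/day


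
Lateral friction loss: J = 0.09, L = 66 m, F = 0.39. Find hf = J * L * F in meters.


hf = J * L * F = 0.09 * 66 * 0.39 = 2.3166 m

2.3166 m


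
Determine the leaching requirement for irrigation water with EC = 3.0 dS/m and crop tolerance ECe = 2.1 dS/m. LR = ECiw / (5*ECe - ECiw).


LR = ECiw / (5*ECe - ECiw)
LR = 3.0 / (5*2.1 - 3.0)
LR = 3.0 / 7.5000

0.4000


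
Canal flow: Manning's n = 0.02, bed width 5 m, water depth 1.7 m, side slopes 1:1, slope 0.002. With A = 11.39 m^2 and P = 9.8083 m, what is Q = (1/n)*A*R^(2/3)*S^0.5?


R = A/P = 11.39/9.8083 = 1.161261
Q = (1/0.02) * 11.39 * 1.161261^(2/3) * 0.002^0.5

28.1381 m^3/s


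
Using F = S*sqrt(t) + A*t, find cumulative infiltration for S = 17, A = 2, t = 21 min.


F = S*sqrt(t) + A*t
F = 17*sqrt(21) + 2*21
F = 17*4.582576 + 42

119.9038 mm


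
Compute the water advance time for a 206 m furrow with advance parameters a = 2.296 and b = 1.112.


t = (L/a)^(1/b)
t = (206/2.296)^(1/1.112)
t = 89.721254^(1/1.112)

57.0428 min


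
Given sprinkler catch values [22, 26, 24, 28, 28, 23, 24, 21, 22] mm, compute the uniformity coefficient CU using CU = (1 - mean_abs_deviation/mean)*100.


mean = 24.222222 mm
MAD = 2.074074 mm
CU = (1 - 2.074074/24.222222)*100

91.4373 %


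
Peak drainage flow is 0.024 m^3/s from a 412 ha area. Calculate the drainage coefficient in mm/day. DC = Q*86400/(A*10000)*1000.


DC = Q * 86400 / (A * 10000) * 1000
DC = 0.024 * 86400 / (412 * 10000) * 1000
DC = 2073600.0000 / 4120000

0.5033 mm/day


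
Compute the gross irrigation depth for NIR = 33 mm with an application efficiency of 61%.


Ea = 61% = 0.61
GID = NIR / Ea = 33 / 0.61 = 54.0984 mm

54.0984 mm


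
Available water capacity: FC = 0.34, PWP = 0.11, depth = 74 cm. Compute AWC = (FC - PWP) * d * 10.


AWC = (FC - PWP) * d * 10
AWC = (0.34 - 0.11) * 74 * 10
AWC = 0.2300 * 74 * 10

170.2000 mm


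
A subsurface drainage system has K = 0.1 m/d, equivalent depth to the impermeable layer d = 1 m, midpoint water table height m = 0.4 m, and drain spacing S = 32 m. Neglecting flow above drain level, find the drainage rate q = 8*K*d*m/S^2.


q = 8*K*d*m/S^2
q = 8*0.1*1*0.4/32^2
q = 0.3200 / 1024

3.1250e-04 m/d


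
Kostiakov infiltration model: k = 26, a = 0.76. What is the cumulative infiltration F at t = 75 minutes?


F = k * t^a = 26 * 75^0.76
F = 26 * 26.610103

691.8627 mm


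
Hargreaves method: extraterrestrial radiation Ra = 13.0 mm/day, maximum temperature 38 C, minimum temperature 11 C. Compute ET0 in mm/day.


Tmean = (Tmax + Tmin)/2 = (38 + 11)/2 = 24.5
ET0 = 0.0023 * 13.0 * (24.5 + 17.8) * sqrt(38 - 11)
ET0 = 0.0023 * 13.0 * 42.3 * 5.196152

6.5719 mm/day


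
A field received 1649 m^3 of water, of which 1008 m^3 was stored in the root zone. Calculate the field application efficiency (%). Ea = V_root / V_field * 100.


Ea = V_root / V_field * 100 = 1008 / 1649 * 100 = 61.1280%

61.1280 %


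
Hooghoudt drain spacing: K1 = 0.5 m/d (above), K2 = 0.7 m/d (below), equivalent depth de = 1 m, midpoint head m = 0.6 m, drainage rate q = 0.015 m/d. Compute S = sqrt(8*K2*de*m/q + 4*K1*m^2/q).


S^2 = 8*K2*de*m/q + 4*K1*m^2/q
S^2 = 8*0.7*1*0.6/0.015 + 4*0.5*0.6^2/0.015
S = sqrt(272.0000)

16.4924 m


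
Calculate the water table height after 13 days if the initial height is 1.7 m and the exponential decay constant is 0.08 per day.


m = m0 * exp(-k*t)
m = 1.7 * exp(-0.08 * 13)
m = 1.7 * exp(-1.0400)

0.6009 m


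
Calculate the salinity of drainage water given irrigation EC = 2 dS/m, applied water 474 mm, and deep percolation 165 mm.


EC_dw = EC_iw * D_iw / D_dw
EC_dw = 2 * 474 / 165
EC_dw = 948 / 165

5.7455 dS/m


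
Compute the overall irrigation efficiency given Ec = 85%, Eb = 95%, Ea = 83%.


Ec = 0.85, Eb = 0.95, Ea = 0.83
E = 0.85 * 0.95 * 0.83 * 100 = 67.0225%

67.0225 %


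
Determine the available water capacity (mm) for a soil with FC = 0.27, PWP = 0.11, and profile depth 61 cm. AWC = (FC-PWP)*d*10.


AWC = (FC - PWP) * d * 10
AWC = (0.27 - 0.11) * 61 * 10
AWC = 0.1600 * 61 * 10

97.6000 mm


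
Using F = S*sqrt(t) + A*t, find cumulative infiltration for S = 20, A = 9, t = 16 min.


F = S*sqrt(t) + A*t
F = 20*sqrt(16) + 9*16
F = 20*4.000000 + 144

224.0000 mm


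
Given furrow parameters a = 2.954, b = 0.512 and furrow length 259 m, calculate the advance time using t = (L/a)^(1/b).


t = (L/a)^(1/b)
t = (259/2.954)^(1/0.512)
t = 87.677725^(1/0.512)

6233.1218 min


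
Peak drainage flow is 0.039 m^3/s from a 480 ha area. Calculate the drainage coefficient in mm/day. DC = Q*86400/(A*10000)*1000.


DC = Q * 86400 / (A * 10000) * 1000
DC = 0.039 * 86400 / (480 * 10000) * 1000
DC = 3369600.0000 / 4800000

0.7020 mm/day


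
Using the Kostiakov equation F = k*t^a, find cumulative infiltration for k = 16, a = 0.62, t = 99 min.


F = k * t^a = 16 * 99^0.62
F = 16 * 17.270059

276.3209 mm


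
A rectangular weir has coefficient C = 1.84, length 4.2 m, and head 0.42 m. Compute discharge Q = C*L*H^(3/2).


Q = C * L * H^(3/2) = 1.84 * 4.2 * 0.42^1.5 = 1.84 * 4.2 * 0.272191

2.1035 m^3/s


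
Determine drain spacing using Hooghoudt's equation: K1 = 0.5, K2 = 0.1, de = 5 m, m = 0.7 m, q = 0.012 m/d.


S^2 = 8*K2*de*m/q + 4*K1*m^2/q
S^2 = 8*0.1*5*0.7/0.012 + 4*0.5*0.7^2/0.012
S = sqrt(315.0000)

17.7482 m


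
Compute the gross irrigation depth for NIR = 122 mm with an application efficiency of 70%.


Ea = 70% = 0.7
GID = NIR / Ea = 122 / 0.7 = 174.2857 mm

174.2857 mm


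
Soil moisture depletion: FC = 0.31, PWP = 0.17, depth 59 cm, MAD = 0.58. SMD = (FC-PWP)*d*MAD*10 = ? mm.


SMD = (FC - PWP) * d * MAD * 10
SMD = (0.31 - 0.17) * 59 * 0.58 * 10
SMD = 0.1400 * 59 * 0.58 * 10

47.9080 mm


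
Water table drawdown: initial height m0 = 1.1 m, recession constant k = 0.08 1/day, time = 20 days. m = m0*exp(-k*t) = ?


m = m0 * exp(-k*t)
m = 1.1 * exp(-0.08 * 20)
m = 1.1 * exp(-1.6000)

0.2221 m


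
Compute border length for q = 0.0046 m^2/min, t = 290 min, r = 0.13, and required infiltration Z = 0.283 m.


L = q*t/((1+r)*Z)
L = 0.0046*290/((1+0.13)*0.283)
L = 1.334/0.31979

4.1715 m


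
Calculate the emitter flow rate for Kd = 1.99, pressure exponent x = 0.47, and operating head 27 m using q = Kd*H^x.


q = Kd * H^x = 1.99 * 27^0.47 = 1.99 * 4.706965

9.3669 L/h


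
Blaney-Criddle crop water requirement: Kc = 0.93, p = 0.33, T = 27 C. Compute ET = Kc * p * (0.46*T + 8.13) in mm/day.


ET = Kc * p * (0.46*T + 8.13)
ET = 0.93 * 0.33 * (0.46*27 + 8.13)
ET = 0.93 * 0.33 * 20.5500

6.3068 mm/day


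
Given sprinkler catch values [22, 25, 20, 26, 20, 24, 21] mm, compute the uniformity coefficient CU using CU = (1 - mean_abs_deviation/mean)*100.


mean = 22.571429 mm
MAD = 2.081633 mm
CU = (1 - 2.081633/22.571429)*100

90.7776 %


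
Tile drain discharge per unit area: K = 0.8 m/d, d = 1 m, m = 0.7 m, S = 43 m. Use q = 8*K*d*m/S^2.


q = 8*K*d*m/S^2
q = 8*0.8*1*0.7/43^2
q = 4.4800 / 1849

0.0024 m/d


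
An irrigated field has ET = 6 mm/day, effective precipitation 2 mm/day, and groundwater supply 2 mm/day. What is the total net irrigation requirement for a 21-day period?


Daily deficit = ET - Pe - GW = 6 - 2 - 2 = 2 mm/day
NIR = 2 * 21 = 42 mm

42.0000 mm


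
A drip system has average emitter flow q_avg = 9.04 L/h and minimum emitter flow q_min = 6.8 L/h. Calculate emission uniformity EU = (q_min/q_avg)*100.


EU = (q_min/q_avg)*100 = (6.8/9.04)*100 = 75.2212%

75.2212 %


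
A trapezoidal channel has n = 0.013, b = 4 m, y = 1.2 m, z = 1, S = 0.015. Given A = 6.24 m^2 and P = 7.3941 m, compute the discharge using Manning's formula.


R = A/P = 6.24/7.3941 = 0.843916
Q = (1/0.013) * 6.24 * 0.843916^(2/3) * 0.015^0.5

52.4992 m^3/s


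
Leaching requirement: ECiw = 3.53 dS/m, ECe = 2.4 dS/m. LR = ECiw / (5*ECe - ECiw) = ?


LR = ECiw / (5*ECe - ECiw)
LR = 3.53 / (5*2.4 - 3.53)
LR = 3.53 / 8.4700

0.4168


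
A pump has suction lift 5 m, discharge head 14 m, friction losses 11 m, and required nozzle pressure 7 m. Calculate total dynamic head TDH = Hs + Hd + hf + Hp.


TDH = Hs + Hd + hf + Hp = 5 + 14 + 11 + 7 = 37

37 m


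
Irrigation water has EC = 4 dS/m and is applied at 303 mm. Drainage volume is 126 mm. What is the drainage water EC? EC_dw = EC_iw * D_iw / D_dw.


EC_dw = EC_iw * D_iw / D_dw
EC_dw = 4 * 303 / 126
EC_dw = 1212 / 126

9.6190 dS/m


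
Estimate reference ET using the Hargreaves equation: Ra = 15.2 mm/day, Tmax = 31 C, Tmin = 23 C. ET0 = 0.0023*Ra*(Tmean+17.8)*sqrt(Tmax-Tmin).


Tmean = (Tmax + Tmin)/2 = (31 + 23)/2 = 27.0
ET0 = 0.0023 * 15.2 * (27.0 + 17.8) * sqrt(31 - 23)
ET0 = 0.0023 * 15.2 * 44.8 * 2.828427

4.4299 mm/day


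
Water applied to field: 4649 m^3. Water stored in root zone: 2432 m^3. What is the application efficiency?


Ea = V_root / V_field * 100 = 2432 / 4649 * 100 = 52.3123%

52.3123 %


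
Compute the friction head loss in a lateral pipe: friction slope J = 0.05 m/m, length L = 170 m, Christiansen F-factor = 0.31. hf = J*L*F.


hf = J * L * F = 0.05 * 170 * 0.31 = 2.6350 m

2.6350 m


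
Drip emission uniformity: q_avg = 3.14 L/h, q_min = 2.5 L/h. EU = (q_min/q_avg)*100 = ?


EU = (q_min/q_avg)*100 = (2.5/3.14)*100 = 79.6178%

79.6178 %
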